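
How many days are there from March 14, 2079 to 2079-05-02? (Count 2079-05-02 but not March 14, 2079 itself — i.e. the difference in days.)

49

Mar 14, 2079 → Apr 14, 2079: 31 days (March has 31).
Apr 14, 2079 → May 2, 2079: 18 days.
Total: 49 days.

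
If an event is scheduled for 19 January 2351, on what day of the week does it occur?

Friday

Doomsday rule: the anchor day for the 2300s is Wednesday. For year 51: 51÷12 = 4 r 3, and 3÷4 = 0, so 4+3+0 = 7.
Wednesday + 7 ≡ Wednesday — that's 2351's doomsday.
In January the doomsday date is Jan 3 (2351 is not a leap year).
Jan 19 is 16 days after Jan 3; 16 mod 7 = 2, so Wednesday + 2 = Friday.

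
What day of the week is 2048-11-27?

January 1, 2048 is a Wednesday.
Jan 1, 2048 → Feb 1, 2048: 31 days (January has 31).
Feb 1, 2048 → Mar 1, 2048: 29 days (February has 29).
Mar 1, 2048 → Apr 1, 2048: 31 days (March has 31).
Apr 1, 2048 → May 1, 2048: 30 days (April has 30).
May 1, 2048 → Jun 1, 2048: 31 days (May has 31).
Jun 1, 2048 → Jul 1, 2048: 30 days (June has 30).
Jul 1, 2048 → Aug 1, 2048: 31 days (July has 31).
Aug 1, 2048 → Sep 1, 2048: 31 days (August has 31).
Sep 1, 2048 → Oct 1, 2048: 30 days (September has 30).
Oct 1, 2048 → Nov 1, 2048: 31 days (October has 31).
Nov 1, 2048 → Nov 27, 2048: 26 days.
Total: 331 days.
331 mod 7 = 2, so Wednesday + 2 = Friday.

Friday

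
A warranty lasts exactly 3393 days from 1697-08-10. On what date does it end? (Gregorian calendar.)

November 25, 1706

+365 (one year) → Aug 10, 1698 (3028 left).
+365 (one year) → Aug 10, 1699 (2663 left).
+365 (one year) → Aug 10, 1700 (2298 left).
+365 (one year) → Aug 10, 1701 (1933 left).
+365 (one year) → Aug 10, 1702 (1568 left).
+365 (one year) → Aug 10, 1703 (1203 left).
+366 (one year; includes Feb 29, 1704) → Aug 10, 1704 (837 left).
+365 (one year) → Aug 10, 1705 (472 left).
+365 (one year) → Aug 10, 1706 (107 left).
Aug has 31 days: +22 → Sep 1, 1706 (85 left).
Sep has 30 days: +30 → Oct 1, 1706 (55 left).
Oct has 31 days: +31 → Nov 1, 1706 (24 left).
+24 → Nov 25, 1706.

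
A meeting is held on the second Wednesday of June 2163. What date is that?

June 1, 2163 is a Wednesday.
The first Wednesday is therefore June 1 (same day).
The second Wednesday is 1 + 1×7 = June 8.

June 8, 2163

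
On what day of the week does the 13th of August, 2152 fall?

Sunday

January 1, 2152 is a Saturday.
Jan 1, 2152 → Feb 1, 2152: 31 days (January has 31).
Feb 1, 2152 → Mar 1, 2152: 29 days (February has 29).
Mar 1, 2152 → Apr 1, 2152: 31 days (March has 31).
Apr 1, 2152 → May 1, 2152: 30 days (April has 30).
May 1, 2152 → Jun 1, 2152: 31 days (May has 31).
Jun 1, 2152 → Jul 1, 2152: 30 days (June has 30).
Jul 1, 2152 → Aug 1, 2152: 31 days (July has 31).
Aug 1, 2152 → Aug 13, 2152: 12 days.
Total: 225 days.
225 mod 7 = 1, so Saturday + 1 = Sunday.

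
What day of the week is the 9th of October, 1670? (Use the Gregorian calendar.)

Thursday

Doomsday rule: the anchor day for the 1600s is Tuesday. For year 70: 70÷12 = 5 r 10, and 10÷4 = 2, so 5+10+2 = 17.
Tuesday + 17 ≡ Friday — that's 1670's doomsday.
In October the doomsday date is Oct 10.
Oct 9 is 1 day before Oct 10; 1 mod 7 = 1, so Friday − 1 = Thursday.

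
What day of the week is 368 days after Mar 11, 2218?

Sunday

First find the weekday of Mar 11, 2218. Doomsday rule: the anchor day for the 2200s is Friday. For year 18: 18÷12 = 1 r 6, and 6÷4 = 1, so 1+6+1 = 8.
Friday + 8 ≡ Saturday — that's 2218's doomsday.
In March the doomsday date is Mar 14.
Mar 11 is 3 days before Mar 14; 3 mod 7 = 3, so Saturday − 3 = Wednesday.
368 mod 7 = 4, so 368 days after a Wednesday is Wednesday + 4 = Sunday.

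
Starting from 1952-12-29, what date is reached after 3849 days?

July 14, 1963

+365 (one year) → Dec 29, 1953 (3484 left).
+365 (one year) → Dec 29, 1954 (3119 left).
+365 (one year) → Dec 29, 1955 (2754 left).
+366 (one year; includes Feb 29, 1956) → Dec 29, 1956 (2388 left).
+365 (one year) → Dec 29, 1957 (2023 left).
+365 (one year) → Dec 29, 1958 (1658 left).
+365 (one year) → Dec 29, 1959 (1293 left).
+366 (one year; includes Feb 29, 1960) → Dec 29, 1960 (927 left).
+365 (one year) → Dec 29, 1961 (562 left).
+365 (one year) → Dec 29, 1962 (197 left).
Dec has 31 days: +3 → Jan 1, 1963 (194 left).
Jan has 31 days: +31 → Feb 1, 1963 (163 left).
Feb has 28 days: +28 → Mar 1, 1963 (135 left).
Mar has 31 days: +31 → Apr 1, 1963 (104 left).
Apr has 30 days: +30 → May 1, 1963 (74 left).
May has 31 days: +31 → Jun 1, 1963 (43 left).
Jun has 30 days: +30 → Jul 1, 1963 (13 left).
+13 → Jul 14, 1963.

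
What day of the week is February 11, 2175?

Doomsday rule: the anchor day for the 2100s is Sunday. For year 75: 75÷12 = 6 r 3, and 3÷4 = 0, so 6+3+0 = 9.
Sunday + 9 ≡ Tuesday — that's 2175's doomsday.
In February the doomsday date is Feb 28 (2175 is not a leap year).
Feb 11 is 17 days before Feb 28; 17 mod 7 = 3, so Tuesday − 3 = Saturday.

Saturday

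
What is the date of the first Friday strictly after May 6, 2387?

May 6, 2387 is a Wednesday.
From Wednesday to the next Friday is 2 days.
May 6, 2387 + 2 = May 8, 2387.

May 8, 2387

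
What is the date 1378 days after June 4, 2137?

March 13, 2141

+365 (one year) → Jun 4, 2138 (1013 left).
+365 (one year) → Jun 4, 2139 (648 left).
+366 (one year; includes Feb 29, 2140) → Jun 4, 2140 (282 left).
Jun has 30 days: +27 → Jul 1, 2140 (255 left).
Jul has 31 days: +31 → Aug 1, 2140 (224 left).
Aug has 31 days: +31 → Sep 1, 2140 (193 left).
Sep has 30 days: +30 → Oct 1, 2140 (163 left).
Oct has 31 days: +31 → Nov 1, 2140 (132 left).
Nov has 30 days: +30 → Dec 1, 2140 (102 left).
Dec has 31 days: +31 → Jan 1, 2141 (71 left).
Jan has 31 days: +31 → Feb 1, 2141 (40 left).
Feb has 28 days: +28 → Mar 1, 2141 (12 left).
+12 → Mar 13, 2141.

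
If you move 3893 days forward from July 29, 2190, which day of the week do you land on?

Friday

First find the weekday of Jul 29, 2190. Doomsday rule: the anchor day for the 2100s is Sunday. For year 90: 90÷12 = 7 r 6, and 6÷4 = 1, so 7+6+1 = 14.
Sunday + 14 ≡ Sunday — that's 2190's doomsday.
In July the doomsday date is Jul 11.
Jul 29 is 18 days after Jul 11; 18 mod 7 = 4, so Sunday + 4 = Thursday.
3893 mod 7 = 1, so 3893 days after a Thursday is Thursday + 1 = Friday.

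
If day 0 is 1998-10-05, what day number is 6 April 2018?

7123

Oct 5, 1998 → Oct 5, 1999: 365 days.
Oct 5, 1999 → Oct 5, 2000: 366 days (Feb 29, 2000 is in that span).
Oct 5, 2000 → Oct 5, 2001: 365 days.
Oct 5, 2001 → Oct 5, 2002: 365 days.
Oct 5, 2002 → Oct 5, 2003: 365 days.
Oct 5, 2003 → Oct 5, 2004: 366 days (Feb 29, 2004 is in that span).
Oct 5, 2004 → Oct 5, 2005: 365 days.
Oct 5, 2005 → Oct 5, 2006: 365 days.
Oct 5, 2006 → Oct 5, 2007: 365 days.
Oct 5, 2007 → Oct 5, 2008: 366 days (Feb 29, 2008 is in that span).
Oct 5, 2008 → Oct 5, 2009: 365 days.
Oct 5, 2009 → Oct 5, 2010: 365 days.
Oct 5, 2010 → Oct 5, 2011: 365 days.
Oct 5, 2011 → Oct 5, 2012: 366 days (Feb 29, 2012 is in that span).
Oct 5, 2012 → Oct 5, 2013: 365 days.
Oct 5, 2013 → Oct 5, 2014: 365 days.
Oct 5, 2014 → Oct 5, 2015: 365 days.
Oct 5, 2015 → Oct 5, 2016: 366 days (Feb 29, 2016 is in that span).
Oct 5, 2016 → Oct 5, 2017: 365 days.
Oct 5, 2017 → Nov 5, 2017: 31 days (October has 31).
Nov 5, 2017 → Dec 5, 2017: 30 days (November has 30).
Dec 5, 2017 → Jan 5, 2018: 31 days (December has 31).
Jan 5, 2018 → Feb 5, 2018: 31 days (January has 31).
Feb 5, 2018 → Mar 5, 2018: 28 days (February has 28).
Mar 5, 2018 → Apr 5, 2018: 31 days (March has 31).
Apr 5, 2018 → Apr 6, 2018: 1 days.
Total: 7123 days.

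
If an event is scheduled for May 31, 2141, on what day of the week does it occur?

Doomsday rule: the anchor day for the 2100s is Sunday. For year 41: 41÷12 = 3 r 5, and 5÷4 = 1, so 3+5+1 = 9.
Sunday + 9 ≡ Tuesday — that's 2141's doomsday.
In May the doomsday date is May 9.
May 31 is 22 days after May 9; 22 mod 7 = 1, so Tuesday + 1 = Wednesday.

Wednesday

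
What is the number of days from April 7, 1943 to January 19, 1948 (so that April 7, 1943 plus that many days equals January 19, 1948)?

1748

Apr 7, 1943 → Apr 7, 1944: 366 days (Feb 29, 1944 is in that span).
Apr 7, 1944 → Apr 7, 1945: 365 days.
Apr 7, 1945 → Apr 7, 1946: 365 days.
Apr 7, 1946 → Apr 7, 1947: 365 days.
Apr 7, 1947 → May 7, 1947: 30 days (April has 30).
May 7, 1947 → Jun 7, 1947: 31 days (May has 31).
Jun 7, 1947 → Jul 7, 1947: 30 days (June has 30).
Jul 7, 1947 → Aug 7, 1947: 31 days (July has 31).
Aug 7, 1947 → Sep 7, 1947: 31 days (August has 31).
Sep 7, 1947 → Oct 7, 1947: 30 days (September has 30).
Oct 7, 1947 → Nov 7, 1947: 31 days (October has 31).
Nov 7, 1947 → Dec 7, 1947: 30 days (November has 30).
Dec 7, 1947 → Jan 7, 1948: 31 days (December has 31).
Jan 7, 1948 → Jan 19, 1948: 12 days.
Total: 1748 days.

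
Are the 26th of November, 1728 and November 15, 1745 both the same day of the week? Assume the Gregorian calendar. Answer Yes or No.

No

From Nov 26, 1728 to Nov 15, 1745 is 6198 days.
6198 mod 7 = 3, so they are different weekdays.
(Nov 26, 1728 is a Friday; Nov 15, 1745 is a Monday.)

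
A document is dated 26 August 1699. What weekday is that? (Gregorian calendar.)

Wednesday

Doomsday rule: the anchor day for the 1600s is Tuesday. For year 99: 99÷12 = 8 r 3, and 3÷4 = 0, so 8+3+0 = 11.
Tuesday + 11 ≡ Saturday — that's 1699's doomsday.
In August the doomsday date is Aug 8.
Aug 26 is 18 days after Aug 8; 18 mod 7 = 4, so Saturday + 4 = Wednesday.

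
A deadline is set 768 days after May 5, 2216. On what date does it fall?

June 12, 2218

+365 (one year) → May 5, 2217 (403 left).
+365 (one year) → May 5, 2218 (38 left).
May has 31 days: +27 → Jun 1, 2218 (11 left).
+11 → Jun 12, 2218.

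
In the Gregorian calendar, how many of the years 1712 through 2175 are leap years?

Multiples of 4 in [1712,2175]: 116.
Of those, multiples of 100: 4 (not leap unless ÷400).
Multiples of 400: 1.
Leap years = 116 − 4 + 1 = 113.

113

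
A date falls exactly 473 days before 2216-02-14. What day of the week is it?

Saturday

Feb 14, 2216 is a Wednesday.
473 mod 7 = 4, so 473 days before a Wednesday is Wednesday − 4 = Saturday.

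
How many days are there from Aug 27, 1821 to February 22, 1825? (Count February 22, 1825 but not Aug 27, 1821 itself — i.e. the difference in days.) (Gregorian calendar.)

Aug 27, 1821 → Aug 27, 1822: 365 days.
Aug 27, 1822 → Aug 27, 1823: 365 days.
Aug 27, 1823 → Aug 27, 1824: 366 days (Feb 29, 1824 is in that span).
Aug 27, 1824 → Sep 27, 1824: 31 days (August has 31).
Sep 27, 1824 → Oct 27, 1824: 30 days (September has 30).
Oct 27, 1824 → Nov 27, 1824: 31 days (October has 31).
Nov 27, 1824 → Dec 27, 1824: 30 days (November has 30).
Dec 27, 1824 → Jan 27, 1825: 31 days (December has 31).
Jan 27, 1825 → Feb 22, 1825: 26 days.
Total: 1275 days.

1275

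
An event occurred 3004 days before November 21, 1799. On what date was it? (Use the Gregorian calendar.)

August 31, 1791

−365 (one year) → Nov 21, 1798 (2639 left).
−365 (one year) → Nov 21, 1797 (2274 left).
−365 (one year) → Nov 21, 1796 (1909 left).
−366 (one year; includes Feb 29, 1796) → Nov 21, 1795 (1543 left).
−365 (one year) → Nov 21, 1794 (1178 left).
−365 (one year) → Nov 21, 1793 (813 left).
−365 (one year) → Nov 21, 1792 (448 left).
−366 (one year; includes Feb 29, 1792) → Nov 21, 1791 (82 left).
−21 → Oct 31, 1791 (end of Oct, 31 days; 61 left).
−31 → Sep 30, 1791 (end of Sep, 30 days; 30 left).
−30 → Aug 31, 1791 (end of Aug, 31 days; 0 left).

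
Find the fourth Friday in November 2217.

November 28, 2217

November 1, 2217 is a Saturday.
The first Friday is therefore November 7 (6 days later).
The fourth Friday is 7 + 3×7 = November 28.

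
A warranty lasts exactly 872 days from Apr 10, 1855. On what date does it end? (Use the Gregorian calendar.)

August 29, 1857

+366 (one year; includes Feb 29, 1856) → Apr 10, 1856 (506 left).
+365 (one year) → Apr 10, 1857 (141 left).
Apr has 30 days: +21 → May 1, 1857 (120 left).
May has 31 days: +31 → Jun 1, 1857 (89 left).
Jun has 30 days: +30 → Jul 1, 1857 (59 left).
Jul has 31 days: +31 → Aug 1, 1857 (28 left).
+28 → Aug 29, 1857.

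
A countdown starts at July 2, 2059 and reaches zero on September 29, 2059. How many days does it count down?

89

Jul 2, 2059 → Aug 2, 2059: 31 days (July has 31).
Aug 2, 2059 → Sep 2, 2059: 31 days (August has 31).
Sep 2, 2059 → Sep 29, 2059: 27 days.
Total: 89 days.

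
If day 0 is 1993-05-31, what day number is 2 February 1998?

1708

May 31, 1993 → May 31, 1994: 365 days.
May 31, 1994 → May 31, 1995: 365 days.
May 31, 1995 → May 31, 1996: 366 days (Feb 29, 1996 is in that span).
May 31, 1996 → May 31, 1997: 365 days.
May 31, 1997 → Jun 30, 1997: 30 days (May has 31).
Jun 30, 1997 → Jul 30, 1997: 30 days (June has 30).
Jul 30, 1997 → Aug 30, 1997: 31 days (July has 31).
Aug 30, 1997 → Sep 30, 1997: 31 days (August has 31).
Sep 30, 1997 → Oct 30, 1997: 30 days (September has 30).
Oct 30, 1997 → Nov 30, 1997: 31 days (October has 31).
Nov 30, 1997 → Dec 30, 1997: 30 days (November has 30).
Dec 30, 1997 → Jan 30, 1998: 31 days (December has 31).
Jan 30, 1998 → Feb 2, 1998: 3 days.
Total: 1708 days.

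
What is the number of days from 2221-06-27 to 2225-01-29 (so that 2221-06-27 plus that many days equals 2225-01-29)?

1312

Jun 27, 2221 → Jun 27, 2222: 365 days.
Jun 27, 2222 → Jun 27, 2223: 365 days.
Jun 27, 2223 → Jun 27, 2224: 366 days (Feb 29, 2224 is in that span).
Jun 27, 2224 → Jul 27, 2224: 30 days (June has 30).
Jul 27, 2224 → Aug 27, 2224: 31 days (July has 31).
Aug 27, 2224 → Sep 27, 2224: 31 days (August has 31).
Sep 27, 2224 → Oct 27, 2224: 30 days (September has 30).
Oct 27, 2224 → Nov 27, 2224: 31 days (October has 31).
Nov 27, 2224 → Dec 27, 2224: 30 days (November has 30).
Dec 27, 2224 → Jan 27, 2225: 31 days (December has 31).
Jan 27, 2225 → Jan 29, 2225: 2 days.
Total: 1312 days.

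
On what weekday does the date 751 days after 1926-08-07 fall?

Monday

First find the weekday of Aug 7, 1926. Doomsday rule: the anchor day for the 1900s is Wednesday. For year 26: 26÷12 = 2 r 2, and 2÷4 = 0, so 2+2+0 = 4.
Wednesday + 4 ≡ Sunday — that's 1926's doomsday.
In August the doomsday date is Aug 8.
Aug 7 is 1 day before Aug 8; 1 mod 7 = 1, so Sunday − 1 = Saturday.
751 mod 7 = 2, so 751 days after a Saturday is Saturday + 2 = Monday.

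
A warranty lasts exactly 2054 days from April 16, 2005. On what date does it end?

November 30, 2010

+365 (one year) → Apr 16, 2006 (1689 left).
+365 (one year) → Apr 16, 2007 (1324 left).
+366 (one year; includes Feb 29, 2008) → Apr 16, 2008 (958 left).
+365 (one year) → Apr 16, 2009 (593 left).
+365 (one year) → Apr 16, 2010 (228 left).
Apr has 30 days: +15 → May 1, 2010 (213 left).
May has 31 days: +31 → Jun 1, 2010 (182 left).
Jun has 30 days: +30 → Jul 1, 2010 (152 left).
Jul has 31 days: +31 → Aug 1, 2010 (121 left).
Aug has 31 days: +31 → Sep 1, 2010 (90 left).
Sep has 30 days: +30 → Oct 1, 2010 (60 left).
Oct has 31 days: +31 → Nov 1, 2010 (29 left).
+29 → Nov 30, 2010.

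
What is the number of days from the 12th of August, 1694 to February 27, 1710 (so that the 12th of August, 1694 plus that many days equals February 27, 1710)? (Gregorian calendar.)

Aug 12, 1694 → Aug 12, 1695: 365 days.
Aug 12, 1695 → Aug 12, 1696: 366 days (Feb 29, 1696 is in that span).
Aug 12, 1696 → Aug 12, 1697: 365 days.
Aug 12, 1697 → Aug 12, 1698: 365 days.
Aug 12, 1698 → Aug 12, 1699: 365 days.
Aug 12, 1699 → Aug 12, 1700: 365 days.
Aug 12, 1700 → Aug 12, 1701: 365 days.
Aug 12, 1701 → Aug 12, 1702: 365 days.
Aug 12, 1702 → Aug 12, 1703: 365 days.
Aug 12, 1703 → Aug 12, 1704: 366 days (Feb 29, 1704 is in that span).
Aug 12, 1704 → Aug 12, 1705: 365 days.
Aug 12, 1705 → Aug 12, 1706: 365 days.
Aug 12, 1706 → Aug 12, 1707: 365 days.
Aug 12, 1707 → Aug 12, 1708: 366 days (Feb 29, 1708 is in that span).
Aug 12, 1708 → Aug 12, 1709: 365 days.
Aug 12, 1709 → Sep 12, 1709: 31 days (August has 31).
Sep 12, 1709 → Oct 12, 1709: 30 days (September has 30).
Oct 12, 1709 → Nov 12, 1709: 31 days (October has 31).
Nov 12, 1709 → Dec 12, 1709: 30 days (November has 30).
Dec 12, 1709 → Jan 12, 1710: 31 days (December has 31).
Jan 12, 1710 → Feb 12, 1710: 31 days (January has 31).
Feb 12, 1710 → Feb 27, 1710: 15 days.
Total: 5677 days.

5677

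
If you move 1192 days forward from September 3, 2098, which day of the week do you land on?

Friday

Sep 3, 2098 is a Wednesday.
1192 mod 7 = 2, so 1192 days after a Wednesday is Wednesday + 2 = Friday.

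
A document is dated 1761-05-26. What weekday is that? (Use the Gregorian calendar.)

Doomsday rule: the anchor day for the 1700s is Sunday. For year 61: 61÷12 = 5 r 1, and 1÷4 = 0, so 5+1+0 = 6.
Sunday + 6 ≡ Saturday — that's 1761's doomsday.
In May the doomsday date is May 9.
May 26 is 17 days after May 9; 17 mod 7 = 3, so Saturday + 3 = Tuesday.

Tuesday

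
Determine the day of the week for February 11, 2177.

Tuesday

Doomsday rule: the anchor day for the 2100s is Sunday. For year 77: 77÷12 = 6 r 5, and 5÷4 = 1, so 6+5+1 = 12.
Sunday + 12 ≡ Friday — that's 2177's doomsday.
In February the doomsday date is Feb 28 (2177 is not a leap year).
Feb 11 is 17 days before Feb 28; 17 mod 7 = 3, so Friday − 3 = Tuesday.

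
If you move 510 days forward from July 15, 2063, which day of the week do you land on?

First find the weekday of Jul 15, 2063. Doomsday rule: the anchor day for the 2000s is Tuesday. For year 63: 63÷12 = 5 r 3, and 3÷4 = 0, so 5+3+0 = 8.
Tuesday + 8 ≡ Wednesday — that's 2063's doomsday.
In July the doomsday date is Jul 11.
Jul 15 is 4 days after Jul 11; 4 mod 7 = 4, so Wednesday + 4 = Sunday.
510 mod 7 = 6, so 510 days after a Sunday is Sunday + 6 = Saturday.

Saturday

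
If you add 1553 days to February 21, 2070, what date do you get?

+365 (one year) → Feb 21, 2071 (1188 left).
+365 (one year) → Feb 21, 2072 (823 left).
+366 (one year; includes Feb 29, 2072) → Feb 21, 2073 (457 left).
+365 (one year) → Feb 21, 2074 (92 left).
Feb has 28 days: +8 → Mar 1, 2074 (84 left).
Mar has 31 days: +31 → Apr 1, 2074 (53 left).
Apr has 30 days: +30 → May 1, 2074 (23 left).
+23 → May 24, 2074.

May 24, 2074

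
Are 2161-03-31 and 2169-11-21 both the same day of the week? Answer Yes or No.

From Mar 31, 2161 to Nov 21, 2169 is 3157 days.
3157 mod 7 = 0, so they are the same weekday.
(Mar 31, 2161 is a Tuesday; Nov 21, 2169 is a Tuesday.)

Yes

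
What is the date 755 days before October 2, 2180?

−366 (one year; includes Feb 29, 2180) → Oct 2, 2179 (389 left).
−2 → Sep 30, 2179 (end of Sep, 30 days; 387 left).
−30 → Aug 31, 2179 (end of Aug, 31 days; 357 left).
−31 → Jul 31, 2179 (end of Jul, 31 days; 326 left).
−31 → Jun 30, 2179 (end of Jun, 30 days; 295 left).
−30 → May 31, 2179 (end of May, 31 days; 265 left).
−31 → Apr 30, 2179 (end of Apr, 30 days; 234 left).
−30 → Mar 31, 2179 (end of Mar, 31 days; 204 left).
−31 → Feb 28, 2179 (end of Feb, 28 days; 173 left).
−28 → Jan 31, 2179 (end of Jan, 31 days; 145 left).
−31 → Dec 31, 2178 (end of Dec, 31 days; 114 left).
−31 → Nov 30, 2178 (end of Nov, 30 days; 83 left).
−30 → Oct 31, 2178 (end of Oct, 31 days; 53 left).
−31 → Sep 30, 2178 (end of Sep, 30 days; 22 left).
−22 → Sep 8, 2178.

September 8, 2178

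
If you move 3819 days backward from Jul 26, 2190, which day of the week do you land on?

Jul 26, 2190 is a Monday.
3819 mod 7 = 4, so 3819 days before a Monday is Monday − 4 = Thursday.

Thursday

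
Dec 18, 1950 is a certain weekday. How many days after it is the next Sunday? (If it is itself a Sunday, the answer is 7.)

6

Dec 18, 1950 is a Monday.
From Monday to the next Sunday is 6 days.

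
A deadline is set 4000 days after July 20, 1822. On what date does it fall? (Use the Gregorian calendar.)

July 2, 1833

+365 (one year) → Jul 20, 1823 (3635 left).
+366 (one year; includes Feb 29, 1824) → Jul 20, 1824 (3269 left).
+365 (one year) → Jul 20, 1825 (2904 left).
+365 (one year) → Jul 20, 1826 (2539 left).
+365 (one year) → Jul 20, 1827 (2174 left).
+366 (one year; includes Feb 29, 1828) → Jul 20, 1828 (1808 left).
+365 (one year) → Jul 20, 1829 (1443 left).
+365 (one year) → Jul 20, 1830 (1078 left).
+365 (one year) → Jul 20, 1831 (713 left).
+366 (one year; includes Feb 29, 1832) → Jul 20, 1832 (347 left).
Jul has 31 days: +12 → Aug 1, 1832 (335 left).
Aug has 31 days: +31 → Sep 1, 1832 (304 left).
Sep has 30 days: +30 → Oct 1, 1832 (274 left).
Oct has 31 days: +31 → Nov 1, 1832 (243 left).
Nov has 30 days: +30 → Dec 1, 1832 (213 left).
Dec has 31 days: +31 → Jan 1, 1833 (182 left).
Jan has 31 days: +31 → Feb 1, 1833 (151 left).
Feb has 28 days: +28 → Mar 1, 1833 (123 left).
Mar has 31 days: +31 → Apr 1, 1833 (92 left).
Apr has 30 days: +30 → May 1, 1833 (62 left).
May has 31 days: +31 → Jun 1, 1833 (31 left).
Jun has 30 days: +30 → Jul 1, 1833 (1 left).
+1 → Jul 2, 1833.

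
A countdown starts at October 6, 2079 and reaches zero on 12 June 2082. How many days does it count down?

980

Oct 6, 2079 → Oct 6, 2080: 366 days (Feb 29, 2080 is in that span).
Oct 6, 2080 → Oct 6, 2081: 365 days.
Oct 6, 2081 → Nov 6, 2081: 31 days (October has 31).
Nov 6, 2081 → Dec 6, 2081: 30 days (November has 30).
Dec 6, 2081 → Jan 6, 2082: 31 days (December has 31).
Jan 6, 2082 → Feb 6, 2082: 31 days (January has 31).
Feb 6, 2082 → Mar 6, 2082: 28 days (February has 28).
Mar 6, 2082 → Apr 6, 2082: 31 days (March has 31).
Apr 6, 2082 → May 6, 2082: 30 days (April has 30).
May 6, 2082 → Jun 6, 2082: 31 days (May has 31).
Jun 6, 2082 → Jun 12, 2082: 6 days.
Total: 980 days.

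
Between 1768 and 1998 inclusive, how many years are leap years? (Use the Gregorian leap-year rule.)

56

Multiples of 4 in [1768,1998]: 58.
Of those, multiples of 100: 2 (not leap unless ÷400).
Multiples of 400: 0.
Leap years = 58 − 2 + 0 = 56.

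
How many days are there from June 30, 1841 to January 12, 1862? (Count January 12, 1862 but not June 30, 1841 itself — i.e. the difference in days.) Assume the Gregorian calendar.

7501

Jun 30, 1841 → Jun 30, 1842: 365 days.
Jun 30, 1842 → Jun 30, 1843: 365 days.
Jun 30, 1843 → Jun 30, 1844: 366 days (Feb 29, 1844 is in that span).
Jun 30, 1844 → Jun 30, 1845: 365 days.
Jun 30, 1845 → Jun 30, 1846: 365 days.
Jun 30, 1846 → Jun 30, 1847: 365 days.
Jun 30, 1847 → Jun 30, 1848: 366 days (Feb 29, 1848 is in that span).
Jun 30, 1848 → Jun 30, 1849: 365 days.
Jun 30, 1849 → Jun 30, 1850: 365 days.
Jun 30, 1850 → Jun 30, 1851: 365 days.
Jun 30, 1851 → Jun 30, 1852: 366 days (Feb 29, 1852 is in that span).
Jun 30, 1852 → Jun 30, 1853: 365 days.
Jun 30, 1853 → Jun 30, 1854: 365 days.
Jun 30, 1854 → Jun 30, 1855: 365 days.
Jun 30, 1855 → Jun 30, 1856: 366 days (Feb 29, 1856 is in that span).
Jun 30, 1856 → Jun 30, 1857: 365 days.
Jun 30, 1857 → Jun 30, 1858: 365 days.
Jun 30, 1858 → Jun 30, 1859: 365 days.
Jun 30, 1859 → Jun 30, 1860: 366 days (Feb 29, 1860 is in that span).
Jun 30, 1860 → Jun 30, 1861: 365 days.
Jun 30, 1861 → Jul 30, 1861: 30 days (June has 30).
Jul 30, 1861 → Aug 30, 1861: 31 days (July has 31).
Aug 30, 1861 → Sep 30, 1861: 31 days (August has 31).
Sep 30, 1861 → Oct 30, 1861: 30 days (September has 30).
Oct 30, 1861 → Nov 30, 1861: 31 days (October has 31).
Nov 30, 1861 → Dec 30, 1861: 30 days (November has 30).
Dec 30, 1861 → Jan 12, 1862: 13 days.
Total: 7501 days.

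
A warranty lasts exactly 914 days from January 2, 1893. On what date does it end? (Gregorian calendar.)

July 5, 1895

+365 (one year) → Jan 2, 1894 (549 left).
+365 (one year) → Jan 2, 1895 (184 left).
Jan has 31 days: +30 → Feb 1, 1895 (154 left).
Feb has 28 days: +28 → Mar 1, 1895 (126 left).
Mar has 31 days: +31 → Apr 1, 1895 (95 left).
Apr has 30 days: +30 → May 1, 1895 (65 left).
May has 31 days: +31 → Jun 1, 1895 (34 left).
Jun has 30 days: +30 → Jul 1, 1895 (4 left).
+4 → Jul 5, 1895.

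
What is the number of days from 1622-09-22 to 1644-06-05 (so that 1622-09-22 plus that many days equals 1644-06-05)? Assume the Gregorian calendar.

Sep 22, 1622 → Sep 22, 1623: 365 days.
Sep 22, 1623 → Sep 22, 1624: 366 days (Feb 29, 1624 is in that span).
Sep 22, 1624 → Sep 22, 1625: 365 days.
Sep 22, 1625 → Sep 22, 1626: 365 days.
Sep 22, 1626 → Sep 22, 1627: 365 days.
Sep 22, 1627 → Sep 22, 1628: 366 days (Feb 29, 1628 is in that span).
Sep 22, 1628 → Sep 22, 1629: 365 days.
Sep 22, 1629 → Sep 22, 1630: 365 days.
Sep 22, 1630 → Sep 22, 1631: 365 days.
Sep 22, 1631 → Sep 22, 1632: 366 days (Feb 29, 1632 is in that span).
Sep 22, 1632 → Sep 22, 1633: 365 days.
Sep 22, 1633 → Sep 22, 1634: 365 days.
Sep 22, 1634 → Sep 22, 1635: 365 days.
Sep 22, 1635 → Sep 22, 1636: 366 days (Feb 29, 1636 is in that span).
Sep 22, 1636 → Sep 22, 1637: 365 days.
Sep 22, 1637 → Sep 22, 1638: 365 days.
Sep 22, 1638 → Sep 22, 1639: 365 days.
Sep 22, 1639 → Sep 22, 1640: 366 days (Feb 29, 1640 is in that span).
Sep 22, 1640 → Sep 22, 1641: 365 days.
Sep 22, 1641 → Sep 22, 1642: 365 days.
Sep 22, 1642 → Sep 22, 1643: 365 days.
Sep 22, 1643 → Oct 22, 1643: 30 days (September has 30).
Oct 22, 1643 → Nov 22, 1643: 31 days (October has 31).
Nov 22, 1643 → Dec 22, 1643: 30 days (November has 30).
Dec 22, 1643 → Jan 22, 1644: 31 days (December has 31).
Jan 22, 1644 → Feb 22, 1644: 31 days (January has 31).
Feb 22, 1644 → Mar 22, 1644: 29 days (February has 29).
Mar 22, 1644 → Apr 22, 1644: 31 days (March has 31).
Apr 22, 1644 → May 22, 1644: 30 days (April has 30).
May 22, 1644 → Jun 5, 1644: 14 days.
Total: 7927 days.

7927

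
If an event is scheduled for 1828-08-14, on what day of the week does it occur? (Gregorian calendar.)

Doomsday rule: the anchor day for the 1800s is Friday. For year 28: 28÷12 = 2 r 4, and 4÷4 = 1, so 2+4+1 = 7.
Friday + 7 ≡ Friday — that's 1828's doomsday.
In August the doomsday date is Aug 8.
Aug 14 is 6 days after Aug 8; 6 mod 7 = 6, so Friday + 6 = Thursday.

Thursday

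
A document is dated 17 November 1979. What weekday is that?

Doomsday rule: the anchor day for the 1900s is Wednesday. For year 79: 79÷12 = 6 r 7, and 7÷4 = 1, so 6+7+1 = 14.
Wednesday + 14 ≡ Wednesday — that's 1979's doomsday.
In November the doomsday date is Nov 7.
Nov 17 is 10 days after Nov 7; 10 mod 7 = 3, so Wednesday + 3 = Saturday.

Saturday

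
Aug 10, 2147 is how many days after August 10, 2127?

7305

Aug 10, 2127 → Aug 10, 2128: 366 days (Feb 29, 2128 is in that span).
Aug 10, 2128 → Aug 10, 2129: 365 days.
Aug 10, 2129 → Aug 10, 2130: 365 days.
Aug 10, 2130 → Aug 10, 2131: 365 days.
Aug 10, 2131 → Aug 10, 2132: 366 days (Feb 29, 2132 is in that span).
Aug 10, 2132 → Aug 10, 2133: 365 days.
Aug 10, 2133 → Aug 10, 2134: 365 days.
Aug 10, 2134 → Aug 10, 2135: 365 days.
Aug 10, 2135 → Aug 10, 2136: 366 days (Feb 29, 2136 is in that span).
Aug 10, 2136 → Aug 10, 2137: 365 days.
Aug 10, 2137 → Aug 10, 2138: 365 days.
Aug 10, 2138 → Aug 10, 2139: 365 days.
Aug 10, 2139 → Aug 10, 2140: 366 days (Feb 29, 2140 is in that span).
Aug 10, 2140 → Aug 10, 2141: 365 days.
Aug 10, 2141 → Aug 10, 2142: 365 days.
Aug 10, 2142 → Aug 10, 2143: 365 days.
Aug 10, 2143 → Aug 10, 2144: 366 days (Feb 29, 2144 is in that span).
Aug 10, 2144 → Aug 10, 2145: 365 days.
Aug 10, 2145 → Aug 10, 2146: 365 days.
Aug 10, 2146 → Sep 10, 2146: 31 days (August has 31).
Sep 10, 2146 → Oct 10, 2146: 30 days (September has 30).
Oct 10, 2146 → Nov 10, 2146: 31 days (October has 31).
Nov 10, 2146 → Dec 10, 2146: 30 days (November has 30).
Dec 10, 2146 → Jan 10, 2147: 31 days (December has 31).
Jan 10, 2147 → Feb 10, 2147: 31 days (January has 31).
Feb 10, 2147 → Mar 10, 2147: 28 days (February has 28).
Mar 10, 2147 → Apr 10, 2147: 31 days (March has 31).
Apr 10, 2147 → May 10, 2147: 30 days (April has 30).
May 10, 2147 → Jun 10, 2147: 31 days (May has 31).
Jun 10, 2147 → Jul 10, 2147: 30 days (June has 30).
Jul 10, 2147 → Aug 10, 2147: 31 days.
Total: 7305 days.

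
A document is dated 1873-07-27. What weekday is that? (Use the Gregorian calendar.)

January 1, 1873 is a Wednesday.
Jan 1, 1873 → Feb 1, 1873: 31 days (January has 31).
Feb 1, 1873 → Mar 1, 1873: 28 days (February has 28).
Mar 1, 1873 → Apr 1, 1873: 31 days (March has 31).
Apr 1, 1873 → May 1, 1873: 30 days (April has 30).
May 1, 1873 → Jun 1, 1873: 31 days (May has 31).
Jun 1, 1873 → Jul 1, 1873: 30 days (June has 30).
Jul 1, 1873 → Jul 27, 1873: 26 days.
Total: 207 days.
207 mod 7 = 4, so Wednesday + 4 = Sunday.

Sunday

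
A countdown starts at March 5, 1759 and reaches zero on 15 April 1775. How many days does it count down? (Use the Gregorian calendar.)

5885

Mar 5, 1759 → Mar 5, 1760: 366 days (Feb 29, 1760 is in that span).
Mar 5, 1760 → Mar 5, 1761: 365 days.
Mar 5, 1761 → Mar 5, 1762: 365 days.
Mar 5, 1762 → Mar 5, 1763: 365 days.
Mar 5, 1763 → Mar 5, 1764: 366 days (Feb 29, 1764 is in that span).
Mar 5, 1764 → Mar 5, 1765: 365 days.
Mar 5, 1765 → Mar 5, 1766: 365 days.
Mar 5, 1766 → Mar 5, 1767: 365 days.
Mar 5, 1767 → Mar 5, 1768: 366 days (Feb 29, 1768 is in that span).
Mar 5, 1768 → Mar 5, 1769: 365 days.
Mar 5, 1769 → Mar 5, 1770: 365 days.
Mar 5, 1770 → Mar 5, 1771: 365 days.
Mar 5, 1771 → Mar 5, 1772: 366 days (Feb 29, 1772 is in that span).
Mar 5, 1772 → Mar 5, 1773: 365 days.
Mar 5, 1773 → Mar 5, 1774: 365 days.
Mar 5, 1774 → Mar 5, 1775: 365 days.
Mar 5, 1775 → Apr 5, 1775: 31 days (March has 31).
Apr 5, 1775 → Apr 15, 1775: 10 days.
Total: 5885 days.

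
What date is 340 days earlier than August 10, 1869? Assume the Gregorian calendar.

September 4, 1868

−10 → Jul 31, 1869 (end of Jul, 31 days; 330 left).
−31 → Jun 30, 1869 (end of Jun, 30 days; 299 left).
−30 → May 31, 1869 (end of May, 31 days; 269 left).
−31 → Apr 30, 1869 (end of Apr, 30 days; 238 left).
−30 → Mar 31, 1869 (end of Mar, 31 days; 208 left).
−31 → Feb 28, 1869 (end of Feb, 28 days; 177 left).
−28 → Jan 31, 1869 (end of Jan, 31 days; 149 left).
−31 → Dec 31, 1868 (end of Dec, 31 days; 118 left).
−31 → Nov 30, 1868 (end of Nov, 30 days; 87 left).
−30 → Oct 31, 1868 (end of Oct, 31 days; 57 left).
−31 → Sep 30, 1868 (end of Sep, 30 days; 26 left).
−26 → Sep 4, 1868.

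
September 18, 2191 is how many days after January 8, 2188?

Jan 8, 2188 → Jan 8, 2189: 366 days (Feb 29, 2188 is in that span).
Jan 8, 2189 → Jan 8, 2190: 365 days.
Jan 8, 2190 → Jan 8, 2191: 365 days.
Jan 8, 2191 → Feb 8, 2191: 31 days (January has 31).
Feb 8, 2191 → Mar 8, 2191: 28 days (February has 28).
Mar 8, 2191 → Apr 8, 2191: 31 days (March has 31).
Apr 8, 2191 → May 8, 2191: 30 days (April has 30).
May 8, 2191 → Jun 8, 2191: 31 days (May has 31).
Jun 8, 2191 → Jul 8, 2191: 30 days (June has 30).
Jul 8, 2191 → Aug 8, 2191: 31 days (July has 31).
Aug 8, 2191 → Sep 8, 2191: 31 days (August has 31).
Sep 8, 2191 → Sep 18, 2191: 10 days.
Total: 1349 days.

1349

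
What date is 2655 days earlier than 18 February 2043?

−365 (one year) → Feb 18, 2042 (2290 left).
−365 (one year) → Feb 18, 2041 (1925 left).
−366 (one year; includes Feb 29, 2040) → Feb 18, 2040 (1559 left).
−365 (one year) → Feb 18, 2039 (1194 left).
−365 (one year) → Feb 18, 2038 (829 left).
−365 (one year) → Feb 18, 2037 (464 left).
−366 (one year; includes Feb 29, 2036) → Feb 18, 2036 (98 left).
−18 → Jan 31, 2036 (end of Jan, 31 days; 80 left).
−31 → Dec 31, 2035 (end of Dec, 31 days; 49 left).
−31 → Nov 30, 2035 (end of Nov, 30 days; 18 left).
−18 → Nov 12, 2035.

November 12, 2035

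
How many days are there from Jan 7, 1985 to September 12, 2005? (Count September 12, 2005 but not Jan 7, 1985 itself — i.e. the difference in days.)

Jan 7, 1985 → Jan 7, 1986: 365 days.
Jan 7, 1986 → Jan 7, 1987: 365 days.
Jan 7, 1987 → Jan 7, 1988: 365 days.
Jan 7, 1988 → Jan 7, 1989: 366 days (Feb 29, 1988 is in that span).
Jan 7, 1989 → Jan 7, 1990: 365 days.
Jan 7, 1990 → Jan 7, 1991: 365 days.
Jan 7, 1991 → Jan 7, 1992: 365 days.
Jan 7, 1992 → Jan 7, 1993: 366 days (Feb 29, 1992 is in that span).
Jan 7, 1993 → Jan 7, 1994: 365 days.
Jan 7, 1994 → Jan 7, 1995: 365 days.
Jan 7, 1995 → Jan 7, 1996: 365 days.
Jan 7, 1996 → Jan 7, 1997: 366 days (Feb 29, 1996 is in that span).
Jan 7, 1997 → Jan 7, 1998: 365 days.
Jan 7, 1998 → Jan 7, 1999: 365 days.
Jan 7, 1999 → Jan 7, 2000: 365 days.
Jan 7, 2000 → Jan 7, 2001: 366 days (Feb 29, 2000 is in that span).
Jan 7, 2001 → Jan 7, 2002: 365 days.
Jan 7, 2002 → Jan 7, 2003: 365 days.
Jan 7, 2003 → Jan 7, 2004: 365 days.
Jan 7, 2004 → Jan 7, 2005: 366 days (Feb 29, 2004 is in that span).
Jan 7, 2005 → Feb 7, 2005: 31 days (January has 31).
Feb 7, 2005 → Mar 7, 2005: 28 days (February has 28).
Mar 7, 2005 → Apr 7, 2005: 31 days (March has 31).
Apr 7, 2005 → May 7, 2005: 30 days (April has 30).
May 7, 2005 → Jun 7, 2005: 31 days (May has 31).
Jun 7, 2005 → Jul 7, 2005: 30 days (June has 30).
Jul 7, 2005 → Aug 7, 2005: 31 days (July has 31).
Aug 7, 2005 → Sep 7, 2005: 31 days (August has 31).
Sep 7, 2005 → Sep 12, 2005: 5 days.
Total: 7553 days.

7553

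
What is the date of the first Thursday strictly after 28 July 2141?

Jul 28, 2141 is a Friday.
From Friday to the next Thursday is 6 days.
Jul 28, 2141 + 6 = Aug 3, 2141.

August 3, 2141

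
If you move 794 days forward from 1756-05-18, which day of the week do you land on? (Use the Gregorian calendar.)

May 18, 1756 is a Tuesday.
794 mod 7 = 3, so 794 days after a Tuesday is Tuesday + 3 = Friday.

Friday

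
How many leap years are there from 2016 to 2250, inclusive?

Multiples of 4 in [2016,2250]: 59.
Of those, multiples of 100: 2 (not leap unless ÷400).
Multiples of 400: 0.
Leap years = 59 − 2 + 0 = 57.

57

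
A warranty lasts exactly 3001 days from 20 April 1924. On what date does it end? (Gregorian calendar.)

+365 (one year) → Apr 20, 1925 (2636 left).
+365 (one year) → Apr 20, 1926 (2271 left).
+365 (one year) → Apr 20, 1927 (1906 left).
+366 (one year; includes Feb 29, 1928) → Apr 20, 1928 (1540 left).
+365 (one year) → Apr 20, 1929 (1175 left).
+365 (one year) → Apr 20, 1930 (810 left).
+365 (one year) → Apr 20, 1931 (445 left).
+366 (one year; includes Feb 29, 1932) → Apr 20, 1932 (79 left).
Apr has 30 days: +11 → May 1, 1932 (68 left).
May has 31 days: +31 → Jun 1, 1932 (37 left).
Jun has 30 days: +30 → Jul 1, 1932 (7 left).
+7 → Jul 8, 1932.

July 8, 1932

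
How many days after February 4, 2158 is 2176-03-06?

6605

Feb 4, 2158 → Feb 4, 2159: 365 days.
Feb 4, 2159 → Feb 4, 2160: 365 days.
Feb 4, 2160 → Feb 4, 2161: 366 days (Feb 29, 2160 is in that span).
Feb 4, 2161 → Feb 4, 2162: 365 days.
Feb 4, 2162 → Feb 4, 2163: 365 days.
Feb 4, 2163 → Feb 4, 2164: 365 days.
Feb 4, 2164 → Feb 4, 2165: 366 days (Feb 29, 2164 is in that span).
Feb 4, 2165 → Feb 4, 2166: 365 days.
Feb 4, 2166 → Feb 4, 2167: 365 days.
Feb 4, 2167 → Feb 4, 2168: 365 days.
Feb 4, 2168 → Feb 4, 2169: 366 days (Feb 29, 2168 is in that span).
Feb 4, 2169 → Feb 4, 2170: 365 days.
Feb 4, 2170 → Feb 4, 2171: 365 days.
Feb 4, 2171 → Feb 4, 2172: 365 days.
Feb 4, 2172 → Feb 4, 2173: 366 days (Feb 29, 2172 is in that span).
Feb 4, 2173 → Feb 4, 2174: 365 days.
Feb 4, 2174 → Feb 4, 2175: 365 days.
Feb 4, 2175 → Mar 4, 2175: 28 days (February has 28).
Mar 4, 2175 → Apr 4, 2175: 31 days (March has 31).
Apr 4, 2175 → May 4, 2175: 30 days (April has 30).
May 4, 2175 → Jun 4, 2175: 31 days (May has 31).
Jun 4, 2175 → Jul 4, 2175: 30 days (June has 30).
Jul 4, 2175 → Aug 4, 2175: 31 days (July has 31).
Aug 4, 2175 → Sep 4, 2175: 31 days (August has 31).
Sep 4, 2175 → Oct 4, 2175: 30 days (September has 30).
Oct 4, 2175 → Nov 4, 2175: 31 days (October has 31).
Nov 4, 2175 → Dec 4, 2175: 30 days (November has 30).
Dec 4, 2175 → Jan 4, 2176: 31 days (December has 31).
Jan 4, 2176 → Feb 4, 2176: 31 days (January has 31).
Feb 4, 2176 → Mar 4, 2176: 29 days (February has 29).
Mar 4, 2176 → Mar 6, 2176: 2 days.
Total: 6605 days.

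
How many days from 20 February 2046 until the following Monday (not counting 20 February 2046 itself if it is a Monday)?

6

Feb 20, 2046 is a Tuesday.
From Tuesday to the next Monday is 6 days.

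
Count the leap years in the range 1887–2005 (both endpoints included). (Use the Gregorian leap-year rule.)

29

Multiples of 4 in [1887,2005]: 30.
Of those, multiples of 100: 2 (not leap unless ÷400).
Multiples of 400: 1.
Leap years = 30 − 2 + 1 = 29.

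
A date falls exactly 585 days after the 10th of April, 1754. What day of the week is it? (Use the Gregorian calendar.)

Sunday

Apr 10, 1754 is a Wednesday.
585 mod 7 = 4, so 585 days after a Wednesday is Wednesday + 4 = Sunday.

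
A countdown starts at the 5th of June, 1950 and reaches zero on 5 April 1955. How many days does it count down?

1765

Jun 5, 1950 → Jun 5, 1951: 365 days.
Jun 5, 1951 → Jun 5, 1952: 366 days (Feb 29, 1952 is in that span).
Jun 5, 1952 → Jun 5, 1953: 365 days.
Jun 5, 1953 → Jun 5, 1954: 365 days.
Jun 5, 1954 → Jul 5, 1954: 30 days (June has 30).
Jul 5, 1954 → Aug 5, 1954: 31 days (July has 31).
Aug 5, 1954 → Sep 5, 1954: 31 days (August has 31).
Sep 5, 1954 → Oct 5, 1954: 30 days (September has 30).
Oct 5, 1954 → Nov 5, 1954: 31 days (October has 31).
Nov 5, 1954 → Dec 5, 1954: 30 days (November has 30).
Dec 5, 1954 → Jan 5, 1955: 31 days (December has 31).
Jan 5, 1955 → Feb 5, 1955: 31 days (January has 31).
Feb 5, 1955 → Mar 5, 1955: 28 days (February has 28).
Mar 5, 1955 → Apr 5, 1955: 31 days.
Total: 1765 days.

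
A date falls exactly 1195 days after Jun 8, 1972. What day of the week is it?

First find the weekday of Jun 8, 1972. Doomsday rule: the anchor day for the 1900s is Wednesday. For year 72: 72÷12 = 6 r 0, and 0÷4 = 0, so 6+0+0 = 6.
Wednesday + 6 ≡ Tuesday — that's 1972's doomsday.
In June the doomsday date is Jun 6.
Jun 8 is 2 days after Jun 6; 2 mod 7 = 2, so Tuesday + 2 = Thursday.
1195 mod 7 = 5, so 1195 days after a Thursday is Thursday + 5 = Tuesday.

Tuesday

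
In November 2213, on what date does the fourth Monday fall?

November 22, 2213

November 1, 2213 is a Monday.
The first Monday is therefore November 1 (same day).
The fourth Monday is 1 + 3×7 = November 22.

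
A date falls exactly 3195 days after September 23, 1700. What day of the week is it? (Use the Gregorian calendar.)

First find the weekday of Sep 23, 1700. Doomsday rule: the anchor day for the 1700s is Sunday. For year 00: 0÷12 = 0 r 0, and 0÷4 = 0, so 0+0+0 = 0.
Sunday + 0 ≡ Sunday — that's 1700's doomsday.
In September the doomsday date is Sep 5.
Sep 23 is 18 days after Sep 5; 18 mod 7 = 4, so Sunday + 4 = Thursday.
3195 mod 7 = 3, so 3195 days after a Thursday is Thursday + 3 = Sunday.

Sunday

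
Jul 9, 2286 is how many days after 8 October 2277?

3196

Oct 8, 2277 → Oct 8, 2278: 365 days.
Oct 8, 2278 → Oct 8, 2279: 365 days.
Oct 8, 2279 → Oct 8, 2280: 366 days (Feb 29, 2280 is in that span).
Oct 8, 2280 → Oct 8, 2281: 365 days.
Oct 8, 2281 → Oct 8, 2282: 365 days.
Oct 8, 2282 → Oct 8, 2283: 365 days.
Oct 8, 2283 → Oct 8, 2284: 366 days (Feb 29, 2284 is in that span).
Oct 8, 2284 → Oct 8, 2285: 365 days.
Oct 8, 2285 → Nov 8, 2285: 31 days (October has 31).
Nov 8, 2285 → Dec 8, 2285: 30 days (November has 30).
Dec 8, 2285 → Jan 8, 2286: 31 days (December has 31).
Jan 8, 2286 → Feb 8, 2286: 31 days (January has 31).
Feb 8, 2286 → Mar 8, 2286: 28 days (February has 28).
Mar 8, 2286 → Apr 8, 2286: 31 days (March has 31).
Apr 8, 2286 → May 8, 2286: 30 days (April has 30).
May 8, 2286 → Jun 8, 2286: 31 days (May has 31).
Jun 8, 2286 → Jul 8, 2286: 30 days (June has 30).
Jul 8, 2286 → Jul 9, 2286: 1 days.
Total: 3196 days.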